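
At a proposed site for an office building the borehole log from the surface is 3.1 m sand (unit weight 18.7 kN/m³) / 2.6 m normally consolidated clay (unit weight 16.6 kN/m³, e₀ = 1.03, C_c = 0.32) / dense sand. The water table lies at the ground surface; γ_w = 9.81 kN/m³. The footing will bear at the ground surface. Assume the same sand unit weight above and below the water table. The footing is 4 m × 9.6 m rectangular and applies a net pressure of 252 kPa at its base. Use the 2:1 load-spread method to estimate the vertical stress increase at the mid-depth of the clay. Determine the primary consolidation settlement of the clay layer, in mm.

S_c ≈ 210 mm

Mid-depth of clay below the ground surface: z = 3.1 + 2.6/2 = 4.4 m.
Total vertical stress at mid-clay: σ_v = 18.7×3.1 + 16.6×1.3 = 79.55 kPa.
Pore pressure: u = 9.81×(4.4 − 0) = 43.164 kPa.
Initial effective stress: σ'_0 = σ_v − u = 79.55 − 43.164 = 36.386 kPa.
Stress increase at mid-clay by the 2:1 spreading method:
Δσ = qBL/((B+z)(L+z)) = 252×4×9.6/((4+4.4)(9.6+4.4)) = 82.286 kPa
Final effective stress: σ'_f = σ'_0 + Δσ = 36.386 + 82.286 = 118.67 kPa.
Normally consolidated clay, so the full stress increment lies on the virgin compression line:
S_c = C_c·H/(1+e₀)·log₁₀(σ'_f/σ'_0) = 0.32×2.6/(1+1.03)×log₁₀(118.67/36.386)
    = 0.40985 × 0.51341 = 0.2104 m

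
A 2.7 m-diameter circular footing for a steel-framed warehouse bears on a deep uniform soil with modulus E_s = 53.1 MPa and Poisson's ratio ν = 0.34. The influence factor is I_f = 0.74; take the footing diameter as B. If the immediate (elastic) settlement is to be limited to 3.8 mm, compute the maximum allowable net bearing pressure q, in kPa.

q ≈ 114 kPa

E_s = 53.1 MPa = 53100 kPa.
S_e = q·B·(1−ν²)/E_s · I_f  ⇒  q = S_e·E_s / (B·(1−ν²)·I_f).
q = 0.0038 × 53100 / (2.7 × 0.8844 × 0.74) = 114.2 kPa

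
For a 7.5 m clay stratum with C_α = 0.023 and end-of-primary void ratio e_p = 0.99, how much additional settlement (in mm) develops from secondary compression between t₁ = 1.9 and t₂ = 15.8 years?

Secondary compression: S_s = C_α·H/(1+e_p)·log₁₀(t₂/t₁)
S_s = 0.023×7.5/(1+0.99)×log₁₀(15.8/1.9)
    = 0.08668 × 0.9199 = 0.07974 m

S_s ≈ 79.7 mm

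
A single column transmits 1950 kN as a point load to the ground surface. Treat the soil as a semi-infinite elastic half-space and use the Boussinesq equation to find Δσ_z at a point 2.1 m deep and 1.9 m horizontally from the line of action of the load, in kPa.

Δσ_z ≈ 47.3 kPa

Boussinesq vertical stress below a point load on an elastic half-space:
Δσ_z = 3P/(2πz²) · [1 + (r/z)²]^(−5/2)
r/z = 1.9/2.1 = 0.90476; [1+(r/z)²]^(−5/2) = 0.22421.
Δσ_z = 3×1950/(2π×2.1²) × 0.22421 = 211.12 × 0.22421 = 47.34 kPa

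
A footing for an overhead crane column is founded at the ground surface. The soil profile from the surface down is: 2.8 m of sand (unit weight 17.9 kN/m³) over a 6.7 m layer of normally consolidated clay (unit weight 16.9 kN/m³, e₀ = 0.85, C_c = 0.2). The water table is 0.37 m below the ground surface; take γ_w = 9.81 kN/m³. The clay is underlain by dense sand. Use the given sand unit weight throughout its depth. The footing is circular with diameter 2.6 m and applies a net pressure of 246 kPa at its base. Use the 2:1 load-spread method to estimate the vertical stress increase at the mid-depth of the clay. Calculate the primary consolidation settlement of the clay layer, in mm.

S_c ≈ 113 mm

Mid-depth of clay below the ground surface: z = 2.8 + 6.7/2 = 6.15 m.
Total vertical stress at mid-clay: σ_v = 17.9×2.8 + 16.9×3.35 = 106.73 kPa.
Pore pressure: u = 9.81×(6.15 − 0.37) = 56.702 kPa.
Initial effective stress: σ'_0 = σ_v − u = 106.73 − 56.702 = 50.028 kPa.
Stress increase at mid-clay by the 2:1 spreading method:
Δσ ≈ qD²/(D+z)² = 246×2.6²/(2.6+6.15)² = 21.72 kPa
Final effective stress: σ'_f = σ'_0 + Δσ = 50.028 + 21.72 = 71.748 kPa.
Normally consolidated clay, so the full stress increment lies on the virgin compression line:
S_c = C_c·H/(1+e₀)·log₁₀(σ'_f/σ'_0) = 0.2×6.7/(1+0.85)×log₁₀(71.748/50.028)
    = 0.72432 × 0.1566 = 0.1134 m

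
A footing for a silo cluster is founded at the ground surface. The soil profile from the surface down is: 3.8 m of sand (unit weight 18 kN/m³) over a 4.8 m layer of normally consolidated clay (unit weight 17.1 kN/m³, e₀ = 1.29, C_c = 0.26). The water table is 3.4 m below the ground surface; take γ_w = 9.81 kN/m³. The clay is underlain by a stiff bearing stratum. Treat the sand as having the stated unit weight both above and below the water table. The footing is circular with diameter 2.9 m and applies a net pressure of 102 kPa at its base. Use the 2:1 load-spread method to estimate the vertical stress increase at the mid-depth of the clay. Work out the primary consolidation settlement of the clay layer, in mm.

Mid-depth of clay below the ground surface: z = 3.8 + 4.8/2 = 6.2 m.
Total vertical stress at mid-clay: σ_v = 18×3.8 + 17.1×2.4 = 109.44 kPa.
Pore pressure: u = 9.81×(6.2 − 3.4) = 27.468 kPa.
Initial effective stress: σ'_0 = σ_v − u = 109.44 − 27.468 = 81.972 kPa.
Stress increase at mid-clay by the 2:1 spreading method:
Δσ ≈ qD²/(D+z)² = 102×2.9²/(2.9+6.2)² = 10.359 kPa
Final effective stress: σ'_f = σ'_0 + Δσ = 81.972 + 10.359 = 92.331 kPa.
Normally consolidated clay, so the full stress increment lies on the virgin compression line:
S_c = C_c·H/(1+e₀)·log₁₀(σ'_f/σ'_0) = 0.26×4.8/(1+1.29)×log₁₀(92.331/81.972)
    = 0.54498 × 0.051682 = 0.02817 m

S_c ≈ 28.2 mm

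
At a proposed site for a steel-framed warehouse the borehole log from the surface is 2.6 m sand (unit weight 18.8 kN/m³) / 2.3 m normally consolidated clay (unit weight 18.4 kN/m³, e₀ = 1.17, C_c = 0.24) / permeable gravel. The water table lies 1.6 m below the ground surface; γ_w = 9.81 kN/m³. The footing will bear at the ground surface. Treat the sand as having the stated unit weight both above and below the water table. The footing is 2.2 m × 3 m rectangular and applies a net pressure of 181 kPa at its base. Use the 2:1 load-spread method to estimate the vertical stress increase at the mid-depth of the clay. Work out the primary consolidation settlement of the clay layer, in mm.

Mid-depth of clay below the ground surface: z = 2.6 + 2.3/2 = 3.75 m.
Total vertical stress at mid-clay: σ_v = 18.8×2.6 + 18.4×1.15 = 70.04 kPa.
Pore pressure: u = 9.81×(3.75 − 1.6) = 21.091 kPa.
Initial effective stress: σ'_0 = σ_v − u = 70.04 − 21.091 = 48.949 kPa.
Stress increase at mid-clay by the 2:1 spreading method:
Δσ = qBL/((B+z)(L+z)) = 181×2.2×3/((2.2+3.75)(3+3.75)) = 29.744 kPa
Final effective stress: σ'_f = σ'_0 + Δσ = 48.949 + 29.744 = 78.693 kPa.
Normally consolidated clay, so the full stress increment lies on the virgin compression line:
S_c = C_c·H/(1+e₀)·log₁₀(σ'_f/σ'_0) = 0.24×2.3/(1+1.17)×log₁₀(78.693/48.949)
    = 0.25438 × 0.20619 = 0.05245 m

S_c ≈ 52.5 mm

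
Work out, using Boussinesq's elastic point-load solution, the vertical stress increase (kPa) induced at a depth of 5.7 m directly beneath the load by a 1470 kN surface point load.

Boussinesq vertical stress below a point load on an elastic half-space:
Δσ_z = 3P/(2πz²) · [1 + (r/z)²]^(−5/2)
r/z = 0/5.7 = 0; [1+(r/z)²]^(−5/2) = 1.
Δσ_z = 3×1470/(2π×5.7²) × 1 = 21.603 × 1 = 21.6 kPa

Δσ_z ≈ 21.6 kPa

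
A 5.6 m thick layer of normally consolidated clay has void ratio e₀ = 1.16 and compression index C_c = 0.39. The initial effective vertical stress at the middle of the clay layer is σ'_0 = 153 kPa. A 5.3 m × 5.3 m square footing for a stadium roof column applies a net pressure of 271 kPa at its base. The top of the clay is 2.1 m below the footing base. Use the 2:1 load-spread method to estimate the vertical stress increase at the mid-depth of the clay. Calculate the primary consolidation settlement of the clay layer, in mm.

Mid-depth of clay below the footing base: z = 2.1 + 5.6/2 = 4.9 m.
Stress increase at mid-clay by the 2:1 spreading method:
Δσ = qBL/((B+z)(L+z)) = 271×5.3×5.3/((5.3+4.9)(5.3+4.9)) = 73.168 kPa
Final effective stress: σ'_f = σ'_0 + Δσ = 153 + 73.168 = 226.17 kPa.
Normally consolidated clay, so the full stress increment lies on the virgin compression line:
S_c = C_c·H/(1+e₀)·log₁₀(σ'_f/σ'_0) = 0.39×5.6/(1+1.16)×log₁₀(226.17/153)
    = 1.0111 × 0.16974 = 0.1716 m

S_c ≈ 172 mm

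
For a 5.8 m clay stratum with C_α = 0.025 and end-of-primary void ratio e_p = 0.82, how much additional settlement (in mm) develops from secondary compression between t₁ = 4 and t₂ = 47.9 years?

Secondary compression: S_s = C_α·H/(1+e_p)·log₁₀(t₂/t₁)
S_s = 0.025×5.8/(1+0.82)×log₁₀(47.9/4)
    = 0.07967 × 1.078 = 0.08591 m

S_s ≈ 85.9 mm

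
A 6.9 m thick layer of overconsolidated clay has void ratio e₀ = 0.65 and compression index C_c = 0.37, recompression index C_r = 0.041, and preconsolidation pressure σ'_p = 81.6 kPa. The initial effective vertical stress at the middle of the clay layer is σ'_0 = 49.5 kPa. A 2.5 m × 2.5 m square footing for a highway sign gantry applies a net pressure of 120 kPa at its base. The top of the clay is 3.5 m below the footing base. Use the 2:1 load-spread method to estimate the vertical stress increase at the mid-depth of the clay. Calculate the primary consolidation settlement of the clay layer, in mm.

S_c ≈ 11.7 mm

Mid-depth of clay below the footing base: z = 3.5 + 6.9/2 = 6.95 m.
Stress increase at mid-clay by the 2:1 spreading method:
Δσ = qBL/((B+z)(L+z)) = 120×2.5×2.5/((2.5+6.95)(2.5+6.95)) = 8.3984 kPa
Final effective stress: σ'_f = 49.5 + 8.3984 = 57.898 kPa.
σ'_f = 57.898 ≤ σ'_p = 81.6 kPa, so the clay remains overconsolidated and only the recompression index applies:
S_c = C_r·H/(1+e₀)·log₁₀(σ'_f/σ'_0) = 0.041×6.9/1.65×log₁₀(57.898/49.5)
    = 0.17145 × 0.068058 = 0.01167 m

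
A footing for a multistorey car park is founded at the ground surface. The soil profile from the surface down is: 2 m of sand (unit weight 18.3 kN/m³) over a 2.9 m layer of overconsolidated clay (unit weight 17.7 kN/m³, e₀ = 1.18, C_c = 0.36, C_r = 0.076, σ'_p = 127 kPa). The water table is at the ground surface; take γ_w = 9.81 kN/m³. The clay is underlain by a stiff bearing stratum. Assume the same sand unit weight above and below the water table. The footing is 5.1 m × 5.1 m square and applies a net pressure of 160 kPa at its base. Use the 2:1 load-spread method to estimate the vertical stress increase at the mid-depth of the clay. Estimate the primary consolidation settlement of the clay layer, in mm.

S_c ≈ 48.3 mm

Mid-depth of clay below the ground surface: z = 2 + 2.9/2 = 3.45 m.
Total vertical stress at mid-clay: σ_v = 18.3×2 + 17.7×1.45 = 62.265 kPa.
Pore pressure: u = 9.81×(3.45 − 0) = 33.845 kPa.
Initial effective stress: σ'_0 = σ_v − u = 62.265 − 33.845 = 28.42 kPa.
Stress increase at mid-clay by the 2:1 spreading method:
Δσ = qBL/((B+z)(L+z)) = 160×5.1×5.1/((5.1+3.45)(5.1+3.45)) = 56.928 kPa
Final effective stress: σ'_f = 28.42 + 56.928 = 85.348 kPa.
σ'_f = 85.348 ≤ σ'_p = 127 kPa, so the clay remains overconsolidated and only the recompression index applies:
S_c = C_r·H/(1+e₀)·log₁₀(σ'_f/σ'_0) = 0.076×2.9/2.18×log₁₀(85.348/28.42)
    = 0.1011 × 0.47757 = 0.04828 m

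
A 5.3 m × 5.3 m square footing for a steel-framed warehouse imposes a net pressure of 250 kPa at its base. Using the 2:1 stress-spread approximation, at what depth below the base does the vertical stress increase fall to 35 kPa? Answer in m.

z ≈ 8.86 m

2:1 spreading — at depth z the loaded area has grown by z in each plan dimension:
qB²/(B+z)² = Δσ_z ⇒ z = B(√(q/Δσ_z) − 1) = 5.3×(√(250/35) − 1) = 8.865 m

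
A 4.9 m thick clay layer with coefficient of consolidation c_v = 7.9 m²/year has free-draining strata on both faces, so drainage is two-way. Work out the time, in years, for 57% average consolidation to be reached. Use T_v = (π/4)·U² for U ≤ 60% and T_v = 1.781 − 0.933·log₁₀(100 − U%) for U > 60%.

Drainage path length: H_d = H/2 = 2.45 m (double drainage).
U ≤ 60%: T_v = (π/4)·U² = (π/4)×0.57² = 0.25518.
t = T_v·H_d²/c_v = 0.25518×2.45²/7.9 = 0.1939 years.

t ≈ 0.194 years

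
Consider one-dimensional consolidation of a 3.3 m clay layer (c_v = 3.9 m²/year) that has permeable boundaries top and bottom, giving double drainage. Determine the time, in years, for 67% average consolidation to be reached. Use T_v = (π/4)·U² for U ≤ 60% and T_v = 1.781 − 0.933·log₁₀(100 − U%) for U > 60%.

t ≈ 0.254 years

Drainage path length: H_d = H/2 = 1.65 m (double drainage).
U > 60%: T_v = 1.781 − 0.933·log₁₀(100 − 67) = 0.36423.
t = T_v·H_d²/c_v = 0.36423×1.65²/3.9 = 0.2543 years.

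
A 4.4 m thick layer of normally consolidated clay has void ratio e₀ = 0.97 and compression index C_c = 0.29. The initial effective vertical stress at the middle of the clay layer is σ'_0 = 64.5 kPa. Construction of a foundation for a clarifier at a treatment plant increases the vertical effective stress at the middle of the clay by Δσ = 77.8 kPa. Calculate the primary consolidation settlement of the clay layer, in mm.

Final effective stress: σ'_f = σ'_0 + Δσ = 64.5 + 77.8 = 142.3 kPa.
Normally consolidated clay, so the full stress increment lies on the virgin compression line:
S_c = C_c·H/(1+e₀)·log₁₀(σ'_f/σ'_0) = 0.29×4.4/(1+0.97)×log₁₀(142.3/64.5)
    = 0.64772 × 0.34365 = 0.2226 m

S_c ≈ 223 mm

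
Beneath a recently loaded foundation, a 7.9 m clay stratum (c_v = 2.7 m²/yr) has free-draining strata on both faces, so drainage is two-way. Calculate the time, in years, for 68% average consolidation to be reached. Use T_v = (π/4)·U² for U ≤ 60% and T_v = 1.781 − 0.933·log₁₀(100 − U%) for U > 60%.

Drainage path length: H_d = H/2 = 3.95 m (double drainage).
U > 60%: T_v = 1.781 − 0.933·log₁₀(100 − 68) = 0.3767.
t = T_v·H_d²/c_v = 0.3767×3.95²/2.7 = 2.177 years.

t ≈ 2.18 years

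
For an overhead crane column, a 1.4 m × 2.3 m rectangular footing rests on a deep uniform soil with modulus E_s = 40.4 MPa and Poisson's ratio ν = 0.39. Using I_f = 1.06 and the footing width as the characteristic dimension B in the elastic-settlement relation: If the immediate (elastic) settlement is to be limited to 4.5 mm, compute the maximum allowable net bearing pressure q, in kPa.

q ≈ 144 kPa

E_s = 40.4 MPa = 40400 kPa.
S_e = q·B·(1−ν²)/E_s · I_f  ⇒  q = S_e·E_s / (B·(1−ν²)·I_f).
q = 0.0045 × 40400 / (1.4 × 0.8479 × 1.06) = 144.5 kPa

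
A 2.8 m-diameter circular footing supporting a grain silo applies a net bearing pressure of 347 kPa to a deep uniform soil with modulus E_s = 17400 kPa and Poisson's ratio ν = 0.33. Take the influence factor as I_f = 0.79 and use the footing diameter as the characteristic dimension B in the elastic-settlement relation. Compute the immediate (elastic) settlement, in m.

S_e ≈ 0.0393 m

Immediate (elastic) settlement: S_e = q·B·(1−ν²)/E_s · I_f.
S_e = 347 × 2.8 × (1 − 0.33²) / 17400 × 0.79
    = 347 × 2.8 × 0.8911 / 17400 × 0.79
    = 0.03931 m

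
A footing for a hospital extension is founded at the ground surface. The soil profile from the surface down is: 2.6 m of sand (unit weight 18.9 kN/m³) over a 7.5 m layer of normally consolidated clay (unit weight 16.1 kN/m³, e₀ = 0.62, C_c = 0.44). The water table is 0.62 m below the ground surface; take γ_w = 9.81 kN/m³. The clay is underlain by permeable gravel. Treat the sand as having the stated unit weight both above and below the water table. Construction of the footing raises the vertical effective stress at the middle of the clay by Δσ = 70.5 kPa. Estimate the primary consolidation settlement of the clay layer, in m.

Mid-depth of clay below the ground surface: z = 2.6 + 7.5/2 = 6.35 m.
Total vertical stress at mid-clay: σ_v = 18.9×2.6 + 16.1×3.75 = 109.52 kPa.
Pore pressure: u = 9.81×(6.35 − 0.62) = 56.211 kPa.
Initial effective stress: σ'_0 = σ_v − u = 109.52 − 56.211 = 53.309 kPa.
Final effective stress: σ'_f = σ'_0 + Δσ = 53.309 + 70.5 = 123.81 kPa.
Normally consolidated clay, so the full stress increment lies on the virgin compression line:
S_c = C_c·H/(1+e₀)·log₁₀(σ'_f/σ'_0) = 0.44×7.5/(1+0.62)×log₁₀(123.81/53.309)
    = 2.037 × 0.36596 = 0.7455 m

S_c ≈ 0.745 m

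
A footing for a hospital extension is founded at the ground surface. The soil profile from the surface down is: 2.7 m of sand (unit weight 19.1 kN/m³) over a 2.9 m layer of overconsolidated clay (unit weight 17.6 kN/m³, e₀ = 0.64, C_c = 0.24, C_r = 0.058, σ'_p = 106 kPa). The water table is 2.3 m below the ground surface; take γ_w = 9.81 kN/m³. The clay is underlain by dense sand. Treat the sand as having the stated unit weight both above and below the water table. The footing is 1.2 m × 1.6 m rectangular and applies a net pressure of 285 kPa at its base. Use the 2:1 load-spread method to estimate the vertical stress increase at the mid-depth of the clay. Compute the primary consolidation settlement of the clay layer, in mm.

Mid-depth of clay below the ground surface: z = 2.7 + 2.9/2 = 4.15 m.
Total vertical stress at mid-clay: σ_v = 19.1×2.7 + 17.6×1.45 = 77.09 kPa.
Pore pressure: u = 9.81×(4.15 − 2.3) = 18.149 kPa.
Initial effective stress: σ'_0 = σ_v − u = 77.09 − 18.149 = 58.941 kPa.
Stress increase at mid-clay by the 2:1 spreading method:
Δσ = qBL/((B+z)(L+z)) = 285×1.2×1.6/((1.2+4.15)(1.6+4.15)) = 17.788 kPa
Final effective stress: σ'_f = 58.941 + 17.788 = 76.729 kPa.
σ'_f = 76.729 ≤ σ'_p = 106 kPa, so the clay remains overconsolidated and only the recompression index applies:
S_c = C_r·H/(1+e₀)·log₁₀(σ'_f/σ'_0) = 0.058×2.9/1.64×log₁₀(76.729/58.941)
    = 0.10256 × 0.11454 = 0.01175 m

S_c ≈ 11.7 mm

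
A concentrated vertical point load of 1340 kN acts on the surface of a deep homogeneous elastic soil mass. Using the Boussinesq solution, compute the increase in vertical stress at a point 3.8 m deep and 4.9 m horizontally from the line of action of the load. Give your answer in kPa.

Boussinesq vertical stress below a point load on an elastic half-space:
Δσ_z = 3P/(2πz²) · [1 + (r/z)²]^(−5/2)
r/z = 4.9/3.8 = 1.2895; [1+(r/z)²]^(−5/2) = 0.086433.
Δσ_z = 3×1340/(2π×3.8²) × 0.086433 = 44.308 × 0.086433 = 3.83 kPa

Δσ_z ≈ 3.83 kPa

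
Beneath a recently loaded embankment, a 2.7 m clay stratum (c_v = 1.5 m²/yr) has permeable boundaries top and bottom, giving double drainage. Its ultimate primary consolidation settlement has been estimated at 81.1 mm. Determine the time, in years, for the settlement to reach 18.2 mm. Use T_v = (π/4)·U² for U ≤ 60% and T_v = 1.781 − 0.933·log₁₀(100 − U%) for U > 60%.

t ≈ 0.0481 years

Drainage path length: H_d = H/2 = 1.35 m (double drainage).
U = S(t)/S_ult = 18.2/81.1 = 0.2244.
U ≤ 60%: T_v = (π/4)·U² = (π/4)×0.22441² = 0.039554.
t = T_v·H_d²/c_v = 0.039554×1.35²/1.5 = 0.04806 years.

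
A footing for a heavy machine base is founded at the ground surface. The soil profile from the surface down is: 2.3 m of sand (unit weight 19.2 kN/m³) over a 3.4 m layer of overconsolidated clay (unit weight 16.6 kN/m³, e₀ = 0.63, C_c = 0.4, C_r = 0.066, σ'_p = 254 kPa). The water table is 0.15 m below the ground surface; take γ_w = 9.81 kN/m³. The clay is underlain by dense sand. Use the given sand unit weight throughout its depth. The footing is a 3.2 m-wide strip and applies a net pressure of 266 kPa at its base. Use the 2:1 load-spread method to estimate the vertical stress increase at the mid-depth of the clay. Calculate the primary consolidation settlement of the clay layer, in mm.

S_c ≈ 88.8 mm

Mid-depth of clay below the ground surface: z = 2.3 + 3.4/2 = 4 m.
Total vertical stress at mid-clay: σ_v = 19.2×2.3 + 16.6×1.7 = 72.38 kPa.
Pore pressure: u = 9.81×(4 − 0.15) = 37.769 kPa.
Initial effective stress: σ'_0 = σ_v − u = 72.38 − 37.769 = 34.611 kPa.
Stress increase at mid-clay by the 2:1 spreading method:
Δσ = qB/(B+z) = 266×3.2/(3.2+4) = 118.22 kPa
Final effective stress: σ'_f = 34.611 + 118.22 = 152.83 kPa.
σ'_f = 152.83 ≤ σ'_p = 254 kPa, so the clay remains overconsolidated and only the recompression index applies:
S_c = C_r·H/(1+e₀)·log₁₀(σ'_f/σ'_0) = 0.066×3.4/1.63×log₁₀(152.83/34.611)
    = 0.13767 × 0.64499 = 0.0888 m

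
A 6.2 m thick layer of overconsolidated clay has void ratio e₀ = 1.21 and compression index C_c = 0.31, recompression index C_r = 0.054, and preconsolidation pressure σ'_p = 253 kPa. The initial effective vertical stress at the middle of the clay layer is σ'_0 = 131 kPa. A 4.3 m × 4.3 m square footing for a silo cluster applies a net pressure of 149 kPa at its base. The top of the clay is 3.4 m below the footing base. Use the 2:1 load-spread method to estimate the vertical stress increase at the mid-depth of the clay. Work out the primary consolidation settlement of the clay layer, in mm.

S_c ≈ 10.9 mm

Mid-depth of clay below the footing base: z = 3.4 + 6.2/2 = 6.5 m.
Stress increase at mid-clay by the 2:1 spreading method:
Δσ = qBL/((B+z)(L+z)) = 149×4.3×4.3/((4.3+6.5)(4.3+6.5)) = 23.62 kPa
Final effective stress: σ'_f = 131 + 23.62 = 154.62 kPa.
σ'_f = 154.62 ≤ σ'_p = 253 kPa, so the clay remains overconsolidated and only the recompression index applies:
S_c = C_r·H/(1+e₀)·log₁₀(σ'_f/σ'_0) = 0.054×6.2/2.21×log₁₀(154.62/131)
    = 0.15149 × 0.071994 = 0.01091 m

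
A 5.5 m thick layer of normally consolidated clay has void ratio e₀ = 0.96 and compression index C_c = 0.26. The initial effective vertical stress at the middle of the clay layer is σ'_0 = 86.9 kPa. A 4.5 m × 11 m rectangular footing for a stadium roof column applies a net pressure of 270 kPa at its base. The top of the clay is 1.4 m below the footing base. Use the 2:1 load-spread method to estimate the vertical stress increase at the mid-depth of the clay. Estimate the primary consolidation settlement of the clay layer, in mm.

Mid-depth of clay below the footing base: z = 1.4 + 5.5/2 = 4.15 m.
Stress increase at mid-clay by the 2:1 spreading method:
Δσ = qBL/((B+z)(L+z)) = 270×4.5×11/((4.5+4.15)(11+4.15)) = 101.99 kPa
Final effective stress: σ'_f = σ'_0 + Δσ = 86.9 + 101.99 = 188.89 kPa.
Normally consolidated clay, so the full stress increment lies on the virgin compression line:
S_c = C_c·H/(1+e₀)·log₁₀(σ'_f/σ'_0) = 0.26×5.5/(1+0.96)×log₁₀(188.89/86.9)
    = 0.72959 × 0.33719 = 0.246 m

S_c ≈ 246 mm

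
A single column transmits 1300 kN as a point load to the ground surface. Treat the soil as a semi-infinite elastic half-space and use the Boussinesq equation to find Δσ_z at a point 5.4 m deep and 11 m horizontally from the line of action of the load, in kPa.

Boussinesq vertical stress below a point load on an elastic half-space:
Δσ_z = 3P/(2πz²) · [1 + (r/z)²]^(−5/2)
r/z = 11/5.4 = 2.037; [1+(r/z)²]^(−5/2) = 0.016618.
Δσ_z = 3×1300/(2π×5.4²) × 0.016618 = 21.286 × 0.016618 = 0.3537 kPa

Δσ_z ≈ 0.354 kPa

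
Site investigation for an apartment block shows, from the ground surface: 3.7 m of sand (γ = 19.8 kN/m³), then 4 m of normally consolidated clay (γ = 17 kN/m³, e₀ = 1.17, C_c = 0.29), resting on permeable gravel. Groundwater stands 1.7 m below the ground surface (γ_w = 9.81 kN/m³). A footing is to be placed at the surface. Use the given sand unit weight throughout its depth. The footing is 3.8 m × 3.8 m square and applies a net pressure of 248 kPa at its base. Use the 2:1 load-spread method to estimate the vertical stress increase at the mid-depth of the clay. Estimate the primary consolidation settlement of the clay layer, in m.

S_c ≈ 0.107 m

Mid-depth of clay below the ground surface: z = 3.7 + 4/2 = 5.7 m.
Total vertical stress at mid-clay: σ_v = 19.8×3.7 + 17×2 = 107.26 kPa.
Pore pressure: u = 9.81×(5.7 − 1.7) = 39.24 kPa.
Initial effective stress: σ'_0 = σ_v − u = 107.26 − 39.24 = 68.02 kPa.
Stress increase at mid-clay by the 2:1 spreading method:
Δσ = qBL/((B+z)(L+z)) = 248×3.8×3.8/((3.8+5.7)(3.8+5.7)) = 39.68 kPa
Final effective stress: σ'_f = σ'_0 + Δσ = 68.02 + 39.68 = 107.7 kPa.
Normally consolidated clay, so the full stress increment lies on the virgin compression line:
S_c = C_c·H/(1+e₀)·log₁₀(σ'_f/σ'_0) = 0.29×4/(1+1.17)×log₁₀(107.7/68.02)
    = 0.53456 × 0.19958 = 0.1067 m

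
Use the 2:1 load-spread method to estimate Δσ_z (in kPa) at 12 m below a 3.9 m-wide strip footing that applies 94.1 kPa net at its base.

By the 2:1 method the load spreads at 1 horizontal : 2 vertical, so at depth z the loaded area has grown by z in each plan dimension:
Δσ = qB/(B+z) = 94.1×3.9/(3.9+12) = 23.081 kPa

Δσ_z ≈ 23.1 kPa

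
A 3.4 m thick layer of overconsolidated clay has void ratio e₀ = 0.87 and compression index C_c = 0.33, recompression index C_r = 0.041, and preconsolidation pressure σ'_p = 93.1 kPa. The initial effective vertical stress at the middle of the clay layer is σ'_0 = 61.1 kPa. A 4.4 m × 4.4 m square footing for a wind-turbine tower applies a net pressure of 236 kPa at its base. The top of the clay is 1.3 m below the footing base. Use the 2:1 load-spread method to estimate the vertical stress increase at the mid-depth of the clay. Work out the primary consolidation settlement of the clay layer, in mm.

S_c ≈ 128 mm

Mid-depth of clay below the footing base: z = 1.3 + 3.4/2 = 3 m.
Stress increase at mid-clay by the 2:1 spreading method:
Δσ = qBL/((B+z)(L+z)) = 236×4.4×4.4/((4.4+3)(4.4+3)) = 83.436 kPa
Final effective stress: σ'_f = 61.1 + 83.436 = 144.54 kPa.
σ'_f = 144.54 > σ'_p = 93.1 kPa, so the stress path crosses the preconsolidation pressure — recompression up to σ'_p, then virgin compression beyond:
S_c = H/(1+e₀)·[C_r·log₁₀(σ'_p/σ'_0) + C_c·log₁₀(σ'_f/σ'_p)]
    = 3.4/1.87 × [0.041×log₁₀(93.1/61.1) + 0.33×log₁₀(144.54/93.1)]
    = 1.8182 × [0.0074992 + 0.063043] = 0.1283 m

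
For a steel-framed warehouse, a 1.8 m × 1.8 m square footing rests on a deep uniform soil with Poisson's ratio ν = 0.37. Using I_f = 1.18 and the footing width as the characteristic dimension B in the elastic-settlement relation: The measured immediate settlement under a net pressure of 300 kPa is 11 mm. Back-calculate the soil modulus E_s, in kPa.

E_s ≈ 50000 kPa

S_e = q·B·(1−ν²)/E_s · I_f  ⇒  E_s = q·B·(1−ν²)·I_f / S_e.
E_s = 300 × 1.8 × 0.8631 × 1.18 / 0.011 = 50000 kPa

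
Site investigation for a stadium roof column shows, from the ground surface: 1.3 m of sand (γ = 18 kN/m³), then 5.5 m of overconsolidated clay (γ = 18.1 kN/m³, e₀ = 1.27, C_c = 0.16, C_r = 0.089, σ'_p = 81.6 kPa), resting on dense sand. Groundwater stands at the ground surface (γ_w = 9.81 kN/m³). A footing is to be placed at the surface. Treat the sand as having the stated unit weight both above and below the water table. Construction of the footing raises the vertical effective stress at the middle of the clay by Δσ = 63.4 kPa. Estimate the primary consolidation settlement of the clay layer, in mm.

S_c ≈ 112 mm

Mid-depth of clay below the ground surface: z = 1.3 + 5.5/2 = 4.05 m.
Total vertical stress at mid-clay: σ_v = 18×1.3 + 18.1×2.75 = 73.175 kPa.
Pore pressure: u = 9.81×(4.05 − 0) = 39.73 kPa.
Initial effective stress: σ'_0 = σ_v − u = 73.175 − 39.73 = 33.445 kPa.
Final effective stress: σ'_f = 33.445 + 63.4 = 96.845 kPa.
σ'_f = 96.845 > σ'_p = 81.6 kPa, so the stress path crosses the preconsolidation pressure — recompression up to σ'_p, then virgin compression beyond:
S_c = H/(1+e₀)·[C_r·log₁₀(σ'_p/σ'_0) + C_c·log₁₀(σ'_f/σ'_p)]
    = 5.5/2.27 × [0.089×log₁₀(81.6/33.445) + 0.16×log₁₀(96.845/81.6)]
    = 2.4229 × [0.034475 + 0.011902] = 0.1124 m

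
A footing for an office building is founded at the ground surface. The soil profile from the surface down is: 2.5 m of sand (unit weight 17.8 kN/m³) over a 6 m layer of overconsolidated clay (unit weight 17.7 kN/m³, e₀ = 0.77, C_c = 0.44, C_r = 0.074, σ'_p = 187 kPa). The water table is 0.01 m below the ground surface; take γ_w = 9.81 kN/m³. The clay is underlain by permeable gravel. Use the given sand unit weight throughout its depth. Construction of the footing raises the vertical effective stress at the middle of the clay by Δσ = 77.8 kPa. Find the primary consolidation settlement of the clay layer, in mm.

S_c ≈ 111 mm

Mid-depth of clay below the ground surface: z = 2.5 + 6/2 = 5.5 m.
Total vertical stress at mid-clay: σ_v = 17.8×2.5 + 17.7×3 = 97.6 kPa.
Pore pressure: u = 9.81×(5.5 − 0.01) = 53.857 kPa.
Initial effective stress: σ'_0 = σ_v − u = 97.6 − 53.857 = 43.743 kPa.
Final effective stress: σ'_f = 43.743 + 77.8 = 121.54 kPa.
σ'_f = 121.54 ≤ σ'_p = 187 kPa, so the clay remains overconsolidated and only the recompression index applies:
S_c = C_r·H/(1+e₀)·log₁₀(σ'_f/σ'_0) = 0.074×6/1.77×log₁₀(121.54/43.743)
    = 0.25085 × 0.44381 = 0.1113 m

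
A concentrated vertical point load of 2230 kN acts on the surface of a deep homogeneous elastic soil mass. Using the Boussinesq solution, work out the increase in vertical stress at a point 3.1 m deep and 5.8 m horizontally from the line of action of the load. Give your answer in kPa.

Boussinesq vertical stress below a point load on an elastic half-space:
Δσ_z = 3P/(2πz²) · [1 + (r/z)²]^(−5/2)
r/z = 5.8/3.1 = 1.871; [1+(r/z)²]^(−5/2) = 0.023273.
Δσ_z = 3×2230/(2π×3.1²) × 0.023273 = 110.8 × 0.023273 = 2.579 kPa

Δσ_z ≈ 2.58 kPa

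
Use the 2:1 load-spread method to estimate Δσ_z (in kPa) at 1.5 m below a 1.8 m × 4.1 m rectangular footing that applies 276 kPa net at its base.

Δσ_z ≈ 110 kPa

By the 2:1 method the load spreads at 1 horizontal : 2 vertical, so at depth z the loaded area has grown by z in each plan dimension:
Δσ = qBL/((B+z)(L+z)) = 276×1.8×4.1/((1.8+1.5)(4.1+1.5)) = 110.22 kPa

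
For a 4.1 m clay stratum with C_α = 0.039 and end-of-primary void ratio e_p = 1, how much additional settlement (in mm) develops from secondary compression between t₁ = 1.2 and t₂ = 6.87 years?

Secondary compression: S_s = C_α·H/(1+e_p)·log₁₀(t₂/t₁)
S_s = 0.039×4.1/(1+1)×log₁₀(6.87/1.2)
    = 0.07995 × 0.7578 = 0.06058 m

S_s ≈ 60.6 mm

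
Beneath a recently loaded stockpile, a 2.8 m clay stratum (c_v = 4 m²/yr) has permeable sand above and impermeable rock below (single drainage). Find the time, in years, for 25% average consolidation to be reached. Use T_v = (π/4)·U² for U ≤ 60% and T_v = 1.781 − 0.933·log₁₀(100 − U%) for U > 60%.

t ≈ 0.0962 years

Drainage path length: H_d = H = 2.8 m (single drainage).
U ≤ 60%: T_v = (π/4)·U² = (π/4)×0.25² = 0.049087.
t = T_v·H_d²/c_v = 0.049087×2.8²/4 = 0.09621 years.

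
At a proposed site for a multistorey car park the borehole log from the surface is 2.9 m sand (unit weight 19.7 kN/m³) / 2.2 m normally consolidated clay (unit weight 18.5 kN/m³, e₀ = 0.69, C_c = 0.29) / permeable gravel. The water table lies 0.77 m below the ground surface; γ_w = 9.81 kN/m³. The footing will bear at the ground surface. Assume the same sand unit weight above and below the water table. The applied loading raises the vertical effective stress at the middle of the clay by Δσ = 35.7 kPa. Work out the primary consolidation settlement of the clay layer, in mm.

Mid-depth of clay below the ground surface: z = 2.9 + 2.2/2 = 4 m.
Total vertical stress at mid-clay: σ_v = 19.7×2.9 + 18.5×1.1 = 77.48 kPa.
Pore pressure: u = 9.81×(4 − 0.77) = 31.686 kPa.
Initial effective stress: σ'_0 = σ_v − u = 77.48 − 31.686 = 45.794 kPa.
Final effective stress: σ'_f = σ'_0 + Δσ = 45.794 + 35.7 = 81.494 kPa.
Normally consolidated clay, so the full stress increment lies on the virgin compression line:
S_c = C_c·H/(1+e₀)·log₁₀(σ'_f/σ'_0) = 0.29×2.2/(1+0.69)×log₁₀(81.494/45.794)
    = 0.37751 × 0.25032 = 0.0945 m

S_c ≈ 94.5 mm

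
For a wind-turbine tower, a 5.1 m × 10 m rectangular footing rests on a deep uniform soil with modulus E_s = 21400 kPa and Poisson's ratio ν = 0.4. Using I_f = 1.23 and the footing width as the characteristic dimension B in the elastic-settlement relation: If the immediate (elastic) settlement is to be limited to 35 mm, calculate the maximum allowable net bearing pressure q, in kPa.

S_e = q·B·(1−ν²)/E_s · I_f  ⇒  q = S_e·E_s / (B·(1−ν²)·I_f).
q = 0.035 × 21400 / (5.1 × 0.84 × 1.23) = 142.1 kPa

q ≈ 142 kPa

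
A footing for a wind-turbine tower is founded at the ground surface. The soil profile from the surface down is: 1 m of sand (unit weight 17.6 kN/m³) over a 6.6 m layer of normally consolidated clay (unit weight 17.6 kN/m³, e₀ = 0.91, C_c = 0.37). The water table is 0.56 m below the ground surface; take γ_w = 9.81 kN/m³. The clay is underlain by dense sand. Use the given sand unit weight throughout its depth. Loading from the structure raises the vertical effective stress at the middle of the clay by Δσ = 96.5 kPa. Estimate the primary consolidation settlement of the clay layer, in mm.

Mid-depth of clay below the ground surface: z = 1 + 6.6/2 = 4.3 m.
Total vertical stress at mid-clay: σ_v = 17.6×1 + 17.6×3.3 = 75.68 kPa.
Pore pressure: u = 9.81×(4.3 − 0.56) = 36.689 kPa.
Initial effective stress: σ'_0 = σ_v − u = 75.68 − 36.689 = 38.991 kPa.
Final effective stress: σ'_f = σ'_0 + Δσ = 38.991 + 96.5 = 135.49 kPa.
Normally consolidated clay, so the full stress increment lies on the virgin compression line:
S_c = C_c·H/(1+e₀)·log₁₀(σ'_f/σ'_0) = 0.37×6.6/(1+0.91)×log₁₀(135.49/38.991)
    = 1.2785 × 0.54094 = 0.6916 m

S_c ≈ 692 mm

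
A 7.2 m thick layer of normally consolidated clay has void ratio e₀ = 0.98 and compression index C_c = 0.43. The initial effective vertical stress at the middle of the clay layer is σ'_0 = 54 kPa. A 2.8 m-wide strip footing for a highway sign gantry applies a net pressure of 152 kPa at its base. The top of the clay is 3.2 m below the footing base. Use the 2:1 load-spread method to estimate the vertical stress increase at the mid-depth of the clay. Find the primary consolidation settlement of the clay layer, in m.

Mid-depth of clay below the footing base: z = 3.2 + 7.2/2 = 6.8 m.
Stress increase at mid-clay by the 2:1 spreading method:
Δσ = qB/(B+z) = 152×2.8/(2.8+6.8) = 44.333 kPa
Final effective stress: σ'_f = σ'_0 + Δσ = 54 + 44.333 = 98.333 kPa.
Normally consolidated clay, so the full stress increment lies on the virgin compression line:
S_c = C_c·H/(1+e₀)·log₁₀(σ'_f/σ'_0) = 0.43×7.2/(1+0.98)×log₁₀(98.333/54)
    = 1.5636 × 0.26031 = 0.407 m

S_c ≈ 0.407 m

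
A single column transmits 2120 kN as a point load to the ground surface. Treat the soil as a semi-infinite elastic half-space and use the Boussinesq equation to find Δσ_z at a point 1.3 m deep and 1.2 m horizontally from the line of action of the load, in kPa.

Δσ_z ≈ 128 kPa

Boussinesq vertical stress below a point load on an elastic half-space:
Δσ_z = 3P/(2πz²) · [1 + (r/z)²]^(−5/2)
r/z = 1.2/1.3 = 0.92308; [1+(r/z)²]^(−5/2) = 0.21422.
Δσ_z = 3×2120/(2π×1.3²) × 0.21422 = 598.95 × 0.21422 = 128.3 kPa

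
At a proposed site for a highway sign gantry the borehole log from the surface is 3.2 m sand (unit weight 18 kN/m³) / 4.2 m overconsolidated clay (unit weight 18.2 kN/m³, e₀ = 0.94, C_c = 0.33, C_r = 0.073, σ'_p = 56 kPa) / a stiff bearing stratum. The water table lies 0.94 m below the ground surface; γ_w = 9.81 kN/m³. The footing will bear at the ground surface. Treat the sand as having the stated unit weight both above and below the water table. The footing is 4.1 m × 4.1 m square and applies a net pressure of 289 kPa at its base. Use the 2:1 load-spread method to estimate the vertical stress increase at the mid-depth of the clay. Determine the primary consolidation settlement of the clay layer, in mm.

S_c ≈ 208 mm

Mid-depth of clay below the ground surface: z = 3.2 + 4.2/2 = 5.3 m.
Total vertical stress at mid-clay: σ_v = 18×3.2 + 18.2×2.1 = 95.82 kPa.
Pore pressure: u = 9.81×(5.3 − 0.94) = 42.772 kPa.
Initial effective stress: σ'_0 = σ_v − u = 95.82 − 42.772 = 53.048 kPa.
Stress increase at mid-clay by the 2:1 spreading method:
Δσ = qBL/((B+z)(L+z)) = 289×4.1×4.1/((4.1+5.3)(4.1+5.3)) = 54.981 kPa
Final effective stress: σ'_f = 53.048 + 54.981 = 108.03 kPa.
σ'_f = 108.03 > σ'_p = 56 kPa, so the stress path crosses the preconsolidation pressure — recompression up to σ'_p, then virgin compression beyond:
S_c = H/(1+e₀)·[C_r·log₁₀(σ'_p/σ'_0) + C_c·log₁₀(σ'_f/σ'_p)]
    = 4.2/1.94 × [0.073×log₁₀(56/53.048) + 0.33×log₁₀(108.03/56)]
    = 2.1649 × [0.0017169 + 0.094168] = 0.2076 m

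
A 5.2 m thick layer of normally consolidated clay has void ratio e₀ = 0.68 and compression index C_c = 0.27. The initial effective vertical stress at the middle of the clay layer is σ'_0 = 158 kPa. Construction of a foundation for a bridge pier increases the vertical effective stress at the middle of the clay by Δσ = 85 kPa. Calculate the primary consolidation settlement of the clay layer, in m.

S_c ≈ 0.156 m

Final effective stress: σ'_f = σ'_0 + Δσ = 158 + 85 = 243 kPa.
Normally consolidated clay, so the full stress increment lies on the virgin compression line:
S_c = C_c·H/(1+e₀)·log₁₀(σ'_f/σ'_0) = 0.27×5.2/(1+0.68)×log₁₀(243/158)
    = 0.83571 × 0.18695 = 0.1562 m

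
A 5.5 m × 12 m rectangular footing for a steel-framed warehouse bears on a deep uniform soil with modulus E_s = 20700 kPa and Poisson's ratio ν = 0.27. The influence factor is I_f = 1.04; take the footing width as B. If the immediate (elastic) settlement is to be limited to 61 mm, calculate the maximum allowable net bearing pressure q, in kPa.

S_e = q·B·(1−ν²)/E_s · I_f  ⇒  q = S_e·E_s / (B·(1−ν²)·I_f).
q = 0.061 × 20700 / (5.5 × 0.9271 × 1.04) = 238.1 kPa

q ≈ 238 kPa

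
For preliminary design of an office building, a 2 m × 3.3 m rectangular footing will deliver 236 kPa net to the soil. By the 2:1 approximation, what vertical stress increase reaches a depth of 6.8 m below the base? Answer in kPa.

Δσ_z ≈ 17.5 kPa

By the 2:1 method the load spreads at 1 horizontal : 2 vertical, so at depth z the loaded area has grown by z in each plan dimension:
Δσ = qBL/((B+z)(L+z)) = 236×2×3.3/((2+6.8)(3.3+6.8)) = 17.525 kPa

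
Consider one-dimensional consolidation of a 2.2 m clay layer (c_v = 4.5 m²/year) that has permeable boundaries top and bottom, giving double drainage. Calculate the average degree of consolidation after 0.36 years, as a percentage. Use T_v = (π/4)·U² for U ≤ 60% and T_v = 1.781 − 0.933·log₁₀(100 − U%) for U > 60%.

Drainage path length: H_d = H/2 = 1.1 m (double drainage).
T_v = c_v·t/H_d² = 4.5×0.36/1.1² = 1.3388.
T_v = 1.3388 corresponds to the U > 60% branch:
U = 1 − 10^((1.781 − T_v)/0.933)/100 = 0.9702

U ≈ 97 %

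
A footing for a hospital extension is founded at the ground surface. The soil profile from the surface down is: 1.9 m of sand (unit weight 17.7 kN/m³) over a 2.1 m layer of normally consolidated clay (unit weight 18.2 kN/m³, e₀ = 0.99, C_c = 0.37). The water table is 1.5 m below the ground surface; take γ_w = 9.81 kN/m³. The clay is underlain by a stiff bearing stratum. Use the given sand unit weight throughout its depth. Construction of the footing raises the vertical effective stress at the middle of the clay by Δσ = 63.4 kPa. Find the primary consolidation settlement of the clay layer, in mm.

S_c ≈ 165 mm

Mid-depth of clay below the ground surface: z = 1.9 + 2.1/2 = 2.95 m.
Total vertical stress at mid-clay: σ_v = 17.7×1.9 + 18.2×1.05 = 52.74 kPa.
Pore pressure: u = 9.81×(2.95 − 1.5) = 14.225 kPa.
Initial effective stress: σ'_0 = σ_v − u = 52.74 − 14.225 = 38.515 kPa.
Final effective stress: σ'_f = σ'_0 + Δσ = 38.515 + 63.4 = 101.91 kPa.
Normally consolidated clay, so the full stress increment lies on the virgin compression line:
S_c = C_c·H/(1+e₀)·log₁₀(σ'_f/σ'_0) = 0.37×2.1/(1+0.99)×log₁₀(101.91/38.515)
    = 0.39045 × 0.42259 = 0.165 m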